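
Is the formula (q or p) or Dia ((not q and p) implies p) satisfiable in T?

Satisfiable

1. (q or p) or Dia ((not q and p) implies p), w0
2. Dia ((not q and p) implies p), w0
3. (not q and p) implies p, w1
4. p, w1
Accessibility: w0Rw0, w0Rw1, w1Rw1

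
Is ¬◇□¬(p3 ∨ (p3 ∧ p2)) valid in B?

Tableau for the negation ◇□¬(p3 ∨ (p3 ∧ p2)):
1. ◇□¬(p3 ∨ (p3 ∧ p2)), w0
2. □¬(p3 ∨ (p3 ∧ p2)), w1   [◇-rule on 1: fresh world w1, w0Rw1]
3. ¬(p3 ∨ (p3 ∧ p2)), w0   [□-rule on 2 via w1Rw0]
4. ¬p3, w0   [¬∨-rule on 3]
5. ¬(p3 ∧ p2), w0   [¬∨-rule on 3]
6. ¬(p3 ∨ (p3 ∧ p2)), w1   [□-rule on 2 via w1Rw1]
7. ¬p3, w1   [¬∨-rule on 6]
8. ¬(p3 ∧ p2), w1   [¬∨-rule on 6]
9. ¬p2, w0   [¬∧-rule on 5 (branches; this branch)]
10. ¬p2, w1   [¬∧-rule on 8 (branches; this branch)]
Accessibility: w0Rw0, w0Rw1, w1Rw0, w1Rw1
The negation has an open branch (countermodel exists).

No, not valid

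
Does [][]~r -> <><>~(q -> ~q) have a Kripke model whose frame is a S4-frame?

Satisfiable

1. [][]~r -> <><>~(q -> ~q), 0
2. <><>~(q -> ~q), 0   [->-rule on 1 (branches; this branch)]
3. <>~(q -> ~q), 1   [<>-rule on 2: fresh world 1, 0R1]
4. ~(q -> ~q), 2   [<>-rule on 3: fresh world 2, 1R2]
5. q, 2   [~->-rule on 4]
Accessibility: 0R0, 0R1, 0R2, 1R1, 1R2, 2R2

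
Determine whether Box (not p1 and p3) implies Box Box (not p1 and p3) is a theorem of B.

Tableau for the negation not (Box (not p1 and p3) implies Box Box (not p1 and p3)):
1. not (Box (not p1 and p3) implies Box Box (not p1 and p3)), w0
2. Box (not p1 and p3), w0   [neg-implies-rule on 1]
3. not Box Box (not p1 and p3), w0   [neg-implies-rule on 1]
4. not p1 and p3, w0   [Box-rule on 2 via w0Rw0]
5. not p1, w0   [and-rule on 4]
6. p3, w0   [and-rule on 4]
7. not Box (not p1 and p3), w1   [neg-Box-rule on 3: fresh world w1, w0Rw1]
8. not p1 and p3, w1   [Box-rule on 2 via w0Rw1]
9. not p1, w1   [and-rule on 8]
10. p3, w1   [and-rule on 8]
11. not (not p1 and p3), w2   [neg-Box-rule on 7: fresh world w2, w1Rw2]
12. not p3, w2   [neg-and-rule on 11 (branches; this branch)]
Accessibility: w0Rw0, w0Rw1, w1Rw0, w1Rw1, w1Rw2, w2Rw1, w2Rw2
The negation has an open branch (countermodel exists).

Not valid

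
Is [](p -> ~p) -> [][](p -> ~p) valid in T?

Invalid (countermodel exists)

Tableau for the negation ~([](p -> ~p) -> [][](p -> ~p)):
1. ~([](p -> ~p) -> [][](p -> ~p)), w0
2. [](p -> ~p), w0
3. ~[][](p -> ~p), w0
4. p -> ~p, w0
5. ~p, w0
6. ~[](p -> ~p), w1
7. p -> ~p, w1
8. ~p, w1
9. ~(p -> ~p), w2
10. p, w2
Accessibility: w0Rw0, w0Rw1, w1Rw1, w1Rw2, w2Rw2
The negation has an open branch (countermodel exists).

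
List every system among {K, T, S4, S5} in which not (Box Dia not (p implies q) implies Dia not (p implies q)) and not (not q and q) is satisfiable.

K

T-tableau for the formula:
1. not (Box Dia not (p implies q) implies Dia not (p implies q)) and not (not q and q), 0
2. not (Box Dia not (p implies q) implies Dia not (p implies q)), 0
3. not (not q and q), 0
4. Box Dia not (p implies q), 0
5. not Dia not (p implies q), 0
6. Dia not (p implies q), 0
7. p implies q, 0
8. not q, 0
9. not p, 0
10. not (p implies q), 1
11. p, 1
12. not q, 1
13. Dia not (p implies q), 1
14. p implies q, 1
15. q, 1
Accessibility: 0R0, 0R1, 1R1
Branch closes: q and not q both at 1.
Every branch closes (one shown): unsatisfiable in T, hence also in S4, S5 (every S4/S5-frame is a T-frame).
K-tableau for the formula:
1. not (Box Dia not (p implies q) implies Dia not (p implies q)) and not (not q and q), 0
2. not (Box Dia not (p implies q) implies Dia not (p implies q)), 0
3. not (not q and q), 0
4. Box Dia not (p implies q), 0
5. not Dia not (p implies q), 0
6. not q, 0
Complete open branch: satisfiable in K.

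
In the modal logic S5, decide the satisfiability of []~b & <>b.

1. []~b & <>b, u
2. []~b, u   [&-rule on 1]
3. <>b, u   [&-rule on 1]
4. ~b, u   [[]-rule on 2 via uRu]
5. b, v   [<>-rule on 3: fresh world v, uRv]
6. ~b, v   [[]-rule on 2 via uRv]
Accessibility: uRu, uRv, vRu, vRv
Branch closes: b and ~b both at v.
(One branch shown.) All branches close.

Unsatisfiable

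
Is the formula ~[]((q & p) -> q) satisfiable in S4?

1. ~[]((q & p) -> q), w0
2. ~((q & p) -> q), w1   [~[]-rule on 1: fresh world w1, w0Rw1]
3. q & p, w1   [~->-rule on 2]
4. ~q, w1   [~->-rule on 2]
5. q, w1   [&-rule on 3]
6. p, w1   [&-rule on 3]
Accessibility: w0Rw0, w0Rw1, w1Rw1
Branch closes: q and ~q both at w1.
(One branch shown.) All branches close.

Unsatisfiable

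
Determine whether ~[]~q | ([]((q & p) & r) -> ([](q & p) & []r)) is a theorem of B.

Valid in B

Tableau for the negation ~(~[]~q | ([]((q & p) & r) -> ([](q & p) & []r))):
1. ~(~[]~q | ([]((q & p) & r) -> ([](q & p) & []r))), 0
2. []~q, 0
3. ~([]((q & p) & r) -> ([](q & p) & []r)), 0
4. []((q & p) & r), 0
5. ~([](q & p) & []r), 0
6. ~q, 0
7. (q & p) & r, 0
8. q & p, 0
9. r, 0
10. q, 0
11. p, 0
Accessibility: 0R0
Branch closes: q and ~q both at 0.
Every branch of the negation's tableau closes; the branch above is one of them.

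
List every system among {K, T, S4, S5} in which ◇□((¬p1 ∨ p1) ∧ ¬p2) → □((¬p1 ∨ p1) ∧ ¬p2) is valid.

S5-tableau for the negation ¬(◇□((¬p1 ∨ p1) ∧ ¬p2) → □((¬p1 ∨ p1) ∧ ¬p2)):
1. ¬(◇□((¬p1 ∨ p1) ∧ ¬p2) → □((¬p1 ∨ p1) ∧ ¬p2)), w0
2. ◇□((¬p1 ∨ p1) ∧ ¬p2), w0
3. ¬□((¬p1 ∨ p1) ∧ ¬p2), w0
4. □((¬p1 ∨ p1) ∧ ¬p2), w1
5. (¬p1 ∨ p1) ∧ ¬p2, w0
6. ¬p1 ∨ p1, w0
7. ¬p2, w0
8. (¬p1 ∨ p1) ∧ ¬p2, w1
9. ¬p1 ∨ p1, w1
10. ¬p2, w1
11. p1, w0
12. p1, w1
13. ¬((¬p1 ∨ p1) ∧ ¬p2), w2
14. (¬p1 ∨ p1) ∧ ¬p2, w2
15. ¬p1 ∨ p1, w2
16. ¬p2, w2
17. ¬(¬p1 ∨ p1), w2
18. p1, w2
19. ¬p1, w2
Accessibility: w0Rw0, w0Rw1, w0Rw2, w1Rw0, w1Rw1, w1Rw2, w2Rw0, w2Rw1, w2Rw2
Branch closes: p1 and ¬p1 both at w2.
Every branch closes (one shown): valid in S5.
S4-tableau for the negation ¬(◇□((¬p1 ∨ p1) ∧ ¬p2) → □((¬p1 ∨ p1) ∧ ¬p2)):
1. ¬(◇□((¬p1 ∨ p1) ∧ ¬p2) → □((¬p1 ∨ p1) ∧ ¬p2)), w0
2. ◇□((¬p1 ∨ p1) ∧ ¬p2), w0
3. ¬□((¬p1 ∨ p1) ∧ ¬p2), w0
4. □((¬p1 ∨ p1) ∧ ¬p2), w1
5. (¬p1 ∨ p1) ∧ ¬p2, w1
6. ¬p1 ∨ p1, w1
7. ¬p2, w1
8. p1, w1
9. ¬((¬p1 ∨ p1) ∧ ¬p2), w2
10. p2, w2
Accessibility: w0Rw0, w0Rw1, w0Rw2, w1Rw1, w2Rw2
Complete open branch: countermodel on an S4-frame, so not valid in S4, nor in K, T (the same frame is also a K-frame and a T-frame).

S5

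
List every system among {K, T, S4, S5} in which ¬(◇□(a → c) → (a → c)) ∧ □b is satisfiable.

S4-tableau for the formula:
1. ¬(◇□(a → c) → (a → c)) ∧ □b, w0
2. ¬(◇□(a → c) → (a → c)), w0
3. □b, w0
4. ◇□(a → c), w0
5. ¬(a → c), w0
6. a, w0
7. ¬c, w0
8. b, w0
9. □(a → c), w1
10. b, w1
11. a → c, w1
12. c, w1
Accessibility: w0Rw0, w0Rw1, w1Rw1
Complete open branch: satisfiable in S4, hence also in K, T (this S4-model is also a K-model and a T-model).
S5-tableau for the formula:
1. ¬(◇□(a → c) → (a → c)) ∧ □b, w0
2. ¬(◇□(a → c) → (a → c)), w0
3. □b, w0
4. ◇□(a → c), w0
5. ¬(a → c), w0
6. a, w0
7. ¬c, w0
8. b, w0
9. □(a → c), w1
10. b, w1
11. a → c, w0
12. a → c, w1
13. c, w0
Accessibility: w0Rw0, w0Rw1, w1Rw0, w1Rw1
Branch closes: c and ¬c both at w0.
Every branch closes (one shown): unsatisfiable in S5.

K, T, S4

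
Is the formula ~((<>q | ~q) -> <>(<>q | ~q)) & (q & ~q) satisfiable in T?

Unsatisfiable

1. ~((<>q | ~q) -> <>(<>q | ~q)) & (q & ~q), w0
2. ~((<>q | ~q) -> <>(<>q | ~q)), w0   [&-rule on 1]
3. q & ~q, w0   [&-rule on 1]
4. <>q | ~q, w0   [~->-rule on 2]
5. ~<>(<>q | ~q), w0   [~->-rule on 2]
6. q, w0   [&-rule on 3]
7. ~q, w0   [&-rule on 3]
Accessibility: w0Rw0
Branch closes: q and ~q both at w0.
All branches of the tableau close; one closing branch shown above.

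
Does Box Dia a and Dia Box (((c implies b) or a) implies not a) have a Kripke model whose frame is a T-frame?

1. Box Dia a and Dia Box (((c implies b) or a) implies not a), 0
2. Box Dia a, 0
3. Dia Box (((c implies b) or a) implies not a), 0
4. Dia a, 0
5. Box (((c implies b) or a) implies not a), 1
6. Dia a, 1
7. ((c implies b) or a) implies not a, 1
8. not ((c implies b) or a), 1
9. not (c implies b), 1
10. not a, 1
11. c, 1
12. not b, 1
13. a, 2
14. Dia a, 2
15. a, 3
16. ((c implies b) or a) implies not a, 3
17. not ((c implies b) or a), 3
18. not (c implies b), 3
19. not a, 3
Accessibility: 0R0, 0R1, 0R2, 1R1, 1R3, 2R2, 3R3
Branch closes: a and not a both at 3.
(One branch shown.) All branches close.

Unsatisfiable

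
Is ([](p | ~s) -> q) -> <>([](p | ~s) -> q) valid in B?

Tableau for the negation ~(([](p | ~s) -> q) -> <>([](p | ~s) -> q)):
1. ~(([](p | ~s) -> q) -> <>([](p | ~s) -> q)), u
2. [](p | ~s) -> q, u   [~->-rule on 1]
3. ~<>([](p | ~s) -> q), u   [~->-rule on 1]
4. ~([](p | ~s) -> q), u   [~<>-rule on 3 via uRu]
5. [](p | ~s), u   [~->-rule on 4]
6. ~q, u   [~->-rule on 4]
7. p | ~s, u   [[]-rule on 5 via uRu]
8. ~[](p | ~s), u   [->-rule on 2 (branches; this branch)]
9. ~s, u   [|-rule on 7 (branches; this branch)]
10. ~(p | ~s), v   [~[]-rule on 8: fresh world v, uRv]
11. ~p, v   [~|-rule on 10]
12. s, v   [~|-rule on 10]
13. ~([](p | ~s) -> q), v   [~<>-rule on 3 via uRv]
14. [](p | ~s), v   [~->-rule on 13]
15. ~q, v   [~->-rule on 13]
16. p | ~s, v   [[]-rule on 5 via uRv]
17. ~s, v   [|-rule on 16 (branches; this branch)]
Accessibility: uRu, uRv, vRu, vRv
Branch closes: s and ~s both at v.
Every branch of the negation's tableau closes; the branch above is one of them.

Valid in B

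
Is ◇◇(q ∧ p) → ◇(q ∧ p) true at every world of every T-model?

Tableau for the negation ¬(◇◇(q ∧ p) → ◇(q ∧ p)):
1. ¬(◇◇(q ∧ p) → ◇(q ∧ p)), u
2. ◇◇(q ∧ p), u   [¬→-rule on 1]
3. ¬◇(q ∧ p), u   [¬→-rule on 1]
4. ¬(q ∧ p), u   [¬◇-rule on 3 via uRu]
5. ¬p, u   [¬∧-rule on 4 (branches; this branch)]
6. ◇(q ∧ p), v   [◇-rule on 2: fresh world v, uRv]
7. ¬(q ∧ p), v   [¬◇-rule on 3 via uRv]
8. ¬p, v   [¬∧-rule on 7 (branches; this branch)]
9. q ∧ p, w   [◇-rule on 6: fresh world w, vRw]
10. q, w   [∧-rule on 9]
11. p, w   [∧-rule on 9]
Accessibility: uRu, uRv, vRv, vRw, wRw
The negation has an open branch (countermodel exists).

Not valid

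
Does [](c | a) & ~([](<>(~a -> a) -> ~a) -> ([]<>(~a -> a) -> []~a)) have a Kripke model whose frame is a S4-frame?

Unsatisfiable

1. [](c | a) & ~([](<>(~a -> a) -> ~a) -> ([]<>(~a -> a) -> []~a)), w0
2. [](c | a), w0
3. ~([](<>(~a -> a) -> ~a) -> ([]<>(~a -> a) -> []~a)), w0
4. [](<>(~a -> a) -> ~a), w0
5. ~([]<>(~a -> a) -> []~a), w0
6. []<>(~a -> a), w0
7. ~[]~a, w0
8. c | a, w0
9. <>(~a -> a) -> ~a, w0
10. <>(~a -> a), w0
11. c, w0
12. ~a, w0
13. a, w1
14. c | a, w1
15. <>(~a -> a) -> ~a, w1
16. <>(~a -> a), w1
17. ~<>(~a -> a), w1
18. ~(~a -> a), w1
19. ~a, w1
Accessibility: w0Rw0, w0Rw1, w1Rw1
Branch closes: a and ~a both at w1.
(One branch shown.) All branches close.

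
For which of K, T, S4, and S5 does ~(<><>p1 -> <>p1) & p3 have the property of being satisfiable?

K, T

T-tableau for the formula:
1. ~(<><>p1 -> <>p1) & p3, 0
2. ~(<><>p1 -> <>p1), 0   [&-rule on 1]
3. p3, 0   [&-rule on 1]
4. <><>p1, 0   [~->-rule on 2]
5. ~<>p1, 0   [~->-rule on 2]
6. ~p1, 0   [~<>-rule on 5 via 0R0]
7. <>p1, 1   [<>-rule on 4: fresh world 1, 0R1]
8. ~p1, 1   [~<>-rule on 5 via 0R1]
9. p1, 2   [<>-rule on 7: fresh world 2, 1R2]
Accessibility: 0R0, 0R1, 1R1, 1R2, 2R2
Complete open branch: satisfiable in T, hence also in K (this T-model is also a K-model).
S4-tableau for the formula:
1. ~(<><>p1 -> <>p1) & p3, 0
2. ~(<><>p1 -> <>p1), 0   [&-rule on 1]
3. p3, 0   [&-rule on 1]
4. <><>p1, 0   [~->-rule on 2]
5. ~<>p1, 0   [~->-rule on 2]
6. ~p1, 0   [~<>-rule on 5 via 0R0]
7. <>p1, 1   [<>-rule on 4: fresh world 1, 0R1]
8. ~p1, 1   [~<>-rule on 5 via 0R1]
9. p1, 2   [<>-rule on 7: fresh world 2, 1R2]
10. ~p1, 2   [~<>-rule on 5 via 0R2]
Accessibility: 0R0, 0R1, 0R2, 1R1, 1R2, 2R2
Branch closes: p1 and ~p1 both at 2.
Every branch closes (one shown): unsatisfiable in S4, hence also in S5 (every S5-frame is an S4-frame).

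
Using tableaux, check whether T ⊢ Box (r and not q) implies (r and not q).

Valid in T

Tableau for the negation not (Box (r and not q) implies (r and not q)):
1. not (Box (r and not q) implies (r and not q)), w0
2. Box (r and not q), w0
3. not (r and not q), w0
4. r and not q, w0
5. r, w0
6. not q, w0
7. q, w0
Accessibility: w0Rw0
Branch closes: q and not q both at w0.
All branches of the negation close; one closing branch shown above.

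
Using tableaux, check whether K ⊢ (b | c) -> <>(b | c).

Tableau for the negation ~((b | c) -> <>(b | c)):
1. ~((b | c) -> <>(b | c)), u
2. b | c, u   [~->-rule on 1]
3. ~<>(b | c), u   [~->-rule on 1]
4. c, u   [|-rule on 2 (branches; this branch)]
The negation has an open branch (countermodel exists).

Invalid (countermodel exists)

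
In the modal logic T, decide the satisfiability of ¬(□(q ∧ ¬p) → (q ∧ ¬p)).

1. ¬(□(q ∧ ¬p) → (q ∧ ¬p)), 0
2. □(q ∧ ¬p), 0
3. ¬(q ∧ ¬p), 0
4. q ∧ ¬p, 0
5. q, 0
6. ¬p, 0
7. p, 0
Accessibility: 0R0
Branch closes: p and ¬p both at 0.
(One branch shown.) All branches close.

Unsatisfiable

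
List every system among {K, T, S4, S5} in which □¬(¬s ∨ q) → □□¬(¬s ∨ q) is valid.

S4-tableau for the negation ¬(□¬(¬s ∨ q) → □□¬(¬s ∨ q)):
1. ¬(□¬(¬s ∨ q) → □□¬(¬s ∨ q)), u
2. □¬(¬s ∨ q), u   [¬→-rule on 1]
3. ¬□□¬(¬s ∨ q), u   [¬→-rule on 1]
4. ¬(¬s ∨ q), u   [□-rule on 2 via uRu]
5. s, u   [¬∨-rule on 4]
6. ¬q, u   [¬∨-rule on 4]
7. ¬□¬(¬s ∨ q), v   [¬□-rule on 3: fresh world v, uRv]
8. ¬(¬s ∨ q), v   [□-rule on 2 via uRv]
9. s, v   [¬∨-rule on 8]
10. ¬q, v   [¬∨-rule on 8]
11. ¬s ∨ q, w   [¬□-rule on 7: fresh world w, vRw]
12. ¬(¬s ∨ q), w   [□-rule on 2 via uRw]
13. s, w   [¬∨-rule on 12]
14. ¬q, w   [¬∨-rule on 12]
15. q, w   [∨-rule on 11 (branches; this branch)]
Accessibility: uRu, uRv, uRw, vRv, vRw, wRw
Branch closes: q and ¬q both at w.
Every branch closes (one shown): valid in S4, hence also in S5 (every theorem of S4 is a theorem of S5).
T-tableau for the negation ¬(□¬(¬s ∨ q) → □□¬(¬s ∨ q)):
1. ¬(□¬(¬s ∨ q) → □□¬(¬s ∨ q)), u
2. □¬(¬s ∨ q), u   [¬→-rule on 1]
3. ¬□□¬(¬s ∨ q), u   [¬→-rule on 1]
4. ¬(¬s ∨ q), u   [□-rule on 2 via uRu]
5. s, u   [¬∨-rule on 4]
6. ¬q, u   [¬∨-rule on 4]
7. ¬□¬(¬s ∨ q), v   [¬□-rule on 3: fresh world v, uRv]
8. ¬(¬s ∨ q), v   [□-rule on 2 via uRv]
9. s, v   [¬∨-rule on 8]
10. ¬q, v   [¬∨-rule on 8]
11. ¬s ∨ q, w   [¬□-rule on 7: fresh world w, vRw]
12. q, w   [∨-rule on 11 (branches; this branch)]
Accessibility: uRu, uRv, vRv, vRw, wRw
Complete open branch: countermodel on a T-frame, so not valid in T, nor in K (the same frame is also a K-frame).

S4, S5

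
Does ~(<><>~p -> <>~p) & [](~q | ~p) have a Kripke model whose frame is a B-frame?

1. ~(<><>~p -> <>~p) & [](~q | ~p), 0
2. ~(<><>~p -> <>~p), 0
3. [](~q | ~p), 0
4. <><>~p, 0
5. ~<>~p, 0
6. ~q | ~p, 0
7. p, 0
8. ~q, 0
9. <>~p, 1
10. ~q | ~p, 1
11. p, 1
12. ~q, 1
13. ~p, 2
Accessibility: 0R0, 0R1, 1R0, 1R1, 1R2, 2R1, 2R2

Yes, satisfiable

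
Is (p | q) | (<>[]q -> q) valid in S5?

Tableau for the negation ~((p | q) | (<>[]q -> q)):
1. ~((p | q) | (<>[]q -> q)), w0
2. ~(p | q), w0   [~|-rule on 1]
3. ~(<>[]q -> q), w0   [~|-rule on 1]
4. ~p, w0   [~|-rule on 2]
5. ~q, w0   [~|-rule on 2]
6. <>[]q, w0   [~->-rule on 3]
7. []q, w1   [<>-rule on 6: fresh world w1, w0Rw1]
8. q, w0   [[]-rule on 7 via w1Rw0]
Accessibility: w0Rw0, w0Rw1, w1Rw0, w1Rw1
Branch closes: q and ~q both at w0.
All branches of the negation close; one closing branch shown above.

Yes, valid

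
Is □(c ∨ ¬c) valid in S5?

Valid

Tableau for the negation ¬□(c ∨ ¬c):
1. ¬□(c ∨ ¬c), u
2. ¬(c ∨ ¬c), v
3. ¬c, v
4. c, v
Accessibility: uRu, uRv, vRu, vRv
Branch closes: c and ¬c both at v.
All branches of the negation close; one closing branch shown above.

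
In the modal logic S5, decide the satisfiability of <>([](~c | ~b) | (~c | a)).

1. <>([](~c | ~b) | (~c | a)), w0
2. [](~c | ~b) | (~c | a), w1   [<>-rule on 1: fresh world w1, w0Rw1]
3. ~c | a, w1   [|-rule on 2 (branches; this branch)]
4. a, w1   [|-rule on 3 (branches; this branch)]
Accessibility: w0Rw0, w0Rw1, w1Rw0, w1Rw1

Yes, satisfiable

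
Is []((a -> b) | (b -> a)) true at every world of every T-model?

Tableau for the negation ~[]((a -> b) | (b -> a)):
1. ~[]((a -> b) | (b -> a)), 0
2. ~((a -> b) | (b -> a)), 1
3. ~(a -> b), 1
4. ~(b -> a), 1
5. a, 1
6. ~b, 1
7. b, 1
8. ~a, 1
Accessibility: 0R0, 0R1, 1R1
Branch closes: b and ~b both at 1.
Every branch of the negation's tableau closes; the branch above is one of them.

Yes, valid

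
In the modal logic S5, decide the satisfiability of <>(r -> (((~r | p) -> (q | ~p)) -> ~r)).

Yes, satisfiable

1. <>(r -> (((~r | p) -> (q | ~p)) -> ~r)), w0
2. r -> (((~r | p) -> (q | ~p)) -> ~r), w1   [<>-rule on 1: fresh world w1, w0Rw1]
3. ((~r | p) -> (q | ~p)) -> ~r, w1   [->-rule on 2 (branches; this branch)]
4. ~r, w1   [->-rule on 3 (branches; this branch)]
Accessibility: w0Rw0, w0Rw1, w1Rw0, w1Rw1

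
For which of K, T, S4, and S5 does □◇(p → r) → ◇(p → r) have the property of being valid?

K-tableau for the negation ¬(□◇(p → r) → ◇(p → r)):
1. ¬(□◇(p → r) → ◇(p → r)), w0
2. □◇(p → r), w0
3. ¬◇(p → r), w0
Complete open branch: countermodel on a K-frame, so not valid in K.
T-tableau for the negation ¬(□◇(p → r) → ◇(p → r)):
1. ¬(□◇(p → r) → ◇(p → r)), w0
2. □◇(p → r), w0
3. ¬◇(p → r), w0
4. ◇(p → r), w0
5. ¬(p → r), w0
6. p, w0
7. ¬r, w0
8. p → r, w1
9. ◇(p → r), w1
10. ¬(p → r), w1
11. p, w1
12. ¬r, w1
13. r, w1
Accessibility: w0Rw0, w0Rw1, w1Rw1
Branch closes: r and ¬r both at w1.
Every branch closes (one shown): valid in T, hence also in S4, S5 (every theorem of T is a theorem of S4 and S5).

T, S4, S5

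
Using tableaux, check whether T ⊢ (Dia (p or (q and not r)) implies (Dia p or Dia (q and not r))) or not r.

Valid

Tableau for the negation not ((Dia (p or (q and not r)) implies (Dia p or Dia (q and not r))) or not r):
1. not ((Dia (p or (q and not r)) implies (Dia p or Dia (q and not r))) or not r), 0
2. not (Dia (p or (q and not r)) implies (Dia p or Dia (q and not r))), 0
3. r, 0
4. Dia (p or (q and not r)), 0
5. not (Dia p or Dia (q and not r)), 0
6. not Dia p, 0
7. not Dia (q and not r), 0
8. not p, 0
9. not (q and not r), 0
10. p or (q and not r), 1
11. not p, 1
12. not (q and not r), 1
13. q and not r, 1
14. q, 1
15. not r, 1
16. r, 1
Accessibility: 0R0, 0R1, 1R1
Branch closes: r and not r both at 1.
All branches of the negation close; one closing branch shown above.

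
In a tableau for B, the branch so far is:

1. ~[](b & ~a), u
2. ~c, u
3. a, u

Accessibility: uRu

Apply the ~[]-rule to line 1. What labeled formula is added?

a fresh world v with uRv, and ~(b & ~a) at v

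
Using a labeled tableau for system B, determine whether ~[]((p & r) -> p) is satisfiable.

No, unsatisfiable

1. ~[]((p & r) -> p), 0
2. ~((p & r) -> p), 1
3. p & r, 1
4. ~p, 1
5. p, 1
6. r, 1
Accessibility: 0R0, 0R1, 1R0, 1R1
Branch closes: p and ~p both at 1.
All branches of the tableau close; one closing branch shown above.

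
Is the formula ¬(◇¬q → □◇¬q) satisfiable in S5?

1. ¬(◇¬q → □◇¬q), w0
2. ◇¬q, w0
3. ¬□◇¬q, w0
4. ¬q, w1
5. ¬◇¬q, w2
6. q, w0
7. q, w1
Accessibility: w0Rw0, w0Rw1, w0Rw2, w1Rw0, w1Rw1, w1Rw2, w2Rw0, w2Rw1, w2Rw2
Branch closes: q and ¬q both at w1.
(One branch shown.) All branches close.

No, unsatisfiable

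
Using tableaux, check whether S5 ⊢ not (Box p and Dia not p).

Tableau for the negation Box p and Dia not p:
1. Box p and Dia not p, w0
2. Box p, w0   [and-rule on 1]
3. Dia not p, w0   [and-rule on 1]
4. p, w0   [Box-rule on 2 via w0Rw0]
5. not p, w1   [Dia-rule on 3: fresh world w1, w0Rw1]
6. p, w1   [Box-rule on 2 via w0Rw1]
Accessibility: w0Rw0, w0Rw1, w1Rw0, w1Rw1
Branch closes: p and not p both at w1.
All branches of the negation close; one closing branch shown above.

Valid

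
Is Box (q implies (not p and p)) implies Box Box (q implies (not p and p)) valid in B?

Tableau for the negation not (Box (q implies (not p and p)) implies Box Box (q implies (not p and p))):
1. not (Box (q implies (not p and p)) implies Box Box (q implies (not p and p))), w0
2. Box (q implies (not p and p)), w0
3. not Box Box (q implies (not p and p)), w0
4. q implies (not p and p), w0
5. not q, w0
6. not Box (q implies (not p and p)), w1
7. q implies (not p and p), w1
8. not q, w1
9. not (q implies (not p and p)), w2
10. q, w2
11. not (not p and p), w2
12. not p, w2
Accessibility: w0Rw0, w0Rw1, w1Rw0, w1Rw1, w1Rw2, w2Rw1, w2Rw2
The negation has an open branch (countermodel exists).

Invalid (countermodel exists)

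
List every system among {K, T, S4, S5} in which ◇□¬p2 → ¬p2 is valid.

S4-tableau for the negation ¬(◇□¬p2 → ¬p2):
1. ¬(◇□¬p2 → ¬p2), 0
2. ◇□¬p2, 0
3. p2, 0
4. □¬p2, 1
5. ¬p2, 1
Accessibility: 0R0, 0R1, 1R1
Complete open branch: countermodel on an S4-frame, so not valid in S4, nor in K, T (the same frame is also a K-frame and a T-frame).
S5-tableau for the negation ¬(◇□¬p2 → ¬p2):
1. ¬(◇□¬p2 → ¬p2), 0
2. ◇□¬p2, 0
3. p2, 0
4. □¬p2, 1
5. ¬p2, 0
Accessibility: 0R0, 0R1, 1R0, 1R1
Branch closes: p2 and ¬p2 both at 0.
Every branch closes (one shown): valid in S5.

S5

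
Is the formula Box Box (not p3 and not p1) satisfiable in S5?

Satisfiable

1. Box Box (not p3 and not p1), u
2. Box (not p3 and not p1), u   [Box-rule on 1 via uRu]
3. not p3 and not p1, u   [Box-rule on 2 via uRu]
4. not p3, u   [and-rule on 3]
5. not p1, u   [and-rule on 3]
Accessibility: uRu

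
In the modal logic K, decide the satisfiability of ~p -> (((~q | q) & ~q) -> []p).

1. ~p -> (((~q | q) & ~q) -> []p), w0
2. ((~q | q) & ~q) -> []p, w0
3. []p, w0

Satisfiable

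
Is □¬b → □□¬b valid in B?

Not valid

Tableau for the negation ¬(□¬b → □□¬b):
1. ¬(□¬b → □□¬b), w0
2. □¬b, w0
3. ¬□□¬b, w0
4. ¬b, w0
5. ¬□¬b, w1
6. ¬b, w1
7. b, w2
Accessibility: w0Rw0, w0Rw1, w1Rw0, w1Rw1, w1Rw2, w2Rw1, w2Rw2
The negation has an open branch (countermodel exists).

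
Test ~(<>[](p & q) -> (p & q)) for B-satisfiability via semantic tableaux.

Unsatisfiable (every branch closes)

1. ~(<>[](p & q) -> (p & q)), 0
2. <>[](p & q), 0
3. ~(p & q), 0
4. ~q, 0
5. [](p & q), 1
6. p & q, 0
7. p, 0
8. q, 0
Accessibility: 0R0, 0R1, 1R0, 1R1
Branch closes: q and ~q both at 0.
Every branch closes; the branch above is one of them.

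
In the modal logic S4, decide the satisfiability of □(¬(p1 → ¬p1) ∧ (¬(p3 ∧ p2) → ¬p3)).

Satisfiable

1. □(¬(p1 → ¬p1) ∧ (¬(p3 ∧ p2) → ¬p3)), u
2. ¬(p1 → ¬p1) ∧ (¬(p3 ∧ p2) → ¬p3), u
3. ¬(p1 → ¬p1), u
4. ¬(p3 ∧ p2) → ¬p3, u
5. p1, u
6. ¬p3, u
Accessibility: uRu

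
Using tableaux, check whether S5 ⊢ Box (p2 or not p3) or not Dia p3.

Tableau for the negation not (Box (p2 or not p3) or not Dia p3):
1. not (Box (p2 or not p3) or not Dia p3), u
2. not Box (p2 or not p3), u
3. Dia p3, u
4. not (p2 or not p3), v
5. not p2, v
6. p3, v
7. p3, w
Accessibility: uRu, uRv, uRw, vRu, vRv, vRw, wRu, wRv, wRw
The negation has an open branch (countermodel exists).

Invalid (countermodel exists)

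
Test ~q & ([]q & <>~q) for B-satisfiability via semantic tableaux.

1. ~q & ([]q & <>~q), u
2. ~q, u
3. []q & <>~q, u
4. []q, u
5. <>~q, u
6. q, u
Accessibility: uRu
Branch closes: q and ~q both at u.
All branches of the tableau close; one closing branch shown above.

No, unsatisfiable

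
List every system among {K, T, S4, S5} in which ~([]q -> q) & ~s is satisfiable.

K-tableau for the formula:
1. ~([]q -> q) & ~s, u
2. ~([]q -> q), u   [&-rule on 1]
3. ~s, u   [&-rule on 1]
4. []q, u   [~->-rule on 2]
5. ~q, u   [~->-rule on 2]
Complete open branch: satisfiable in K.
T-tableau for the formula:
1. ~([]q -> q) & ~s, u
2. ~([]q -> q), u   [&-rule on 1]
3. ~s, u   [&-rule on 1]
4. []q, u   [~->-rule on 2]
5. ~q, u   [~->-rule on 2]
6. q, u   [[]-rule on 4 via uRu]
Accessibility: uRu
Branch closes: q and ~q both at u.
Every branch closes (one shown): unsatisfiable in T, hence also in S4, S5 (every S4/S5-frame is a T-frame).

K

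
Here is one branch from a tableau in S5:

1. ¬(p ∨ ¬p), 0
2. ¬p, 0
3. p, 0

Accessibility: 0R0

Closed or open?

Both p and ¬p appear at 0.

Closed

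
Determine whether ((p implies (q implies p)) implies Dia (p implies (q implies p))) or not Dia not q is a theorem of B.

Valid in B

Tableau for the negation not (((p implies (q implies p)) implies Dia (p implies (q implies p))) or not Dia not q):
1. not (((p implies (q implies p)) implies Dia (p implies (q implies p))) or not Dia not q), 0
2. not ((p implies (q implies p)) implies Dia (p implies (q implies p))), 0
3. Dia not q, 0
4. p implies (q implies p), 0
5. not Dia (p implies (q implies p)), 0
6. not (p implies (q implies p)), 0
7. p, 0
8. not (q implies p), 0
9. q, 0
10. not p, 0
Accessibility: 0R0
Branch closes: p and not p both at 0.
Every branch of the negation's tableau closes; the branch above is one of them.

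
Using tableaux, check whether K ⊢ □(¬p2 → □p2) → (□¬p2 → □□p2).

Valid in K

Tableau for the negation ¬(□(¬p2 → □p2) → (□¬p2 → □□p2)):
1. ¬(□(¬p2 → □p2) → (□¬p2 → □□p2)), u
2. □(¬p2 → □p2), u
3. ¬(□¬p2 → □□p2), u
4. □¬p2, u
5. ¬□□p2, u
6. ¬□p2, v
7. ¬p2 → □p2, v
8. ¬p2, v
9. □p2, v
10. ¬p2, w
11. p2, w
Accessibility: uRv, vRw
Branch closes: p2 and ¬p2 both at w.
All branches of the negation close; one closing branch shown above.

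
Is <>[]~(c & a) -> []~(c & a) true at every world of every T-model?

Invalid (countermodel exists)

Tableau for the negation ~(<>[]~(c & a) -> []~(c & a)):
1. ~(<>[]~(c & a) -> []~(c & a)), 0
2. <>[]~(c & a), 0
3. ~[]~(c & a), 0
4. []~(c & a), 1
5. ~(c & a), 1
6. ~a, 1
7. c & a, 2
8. c, 2
9. a, 2
Accessibility: 0R0, 0R1, 0R2, 1R1, 2R2
The negation has an open branch (countermodel exists).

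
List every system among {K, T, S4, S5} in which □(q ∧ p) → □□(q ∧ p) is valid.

S4, S5

T-tableau for the negation ¬(□(q ∧ p) → □□(q ∧ p)):
1. ¬(□(q ∧ p) → □□(q ∧ p)), u
2. □(q ∧ p), u
3. ¬□□(q ∧ p), u
4. q ∧ p, u
5. q, u
6. p, u
7. ¬□(q ∧ p), v
8. q ∧ p, v
9. q, v
10. p, v
11. ¬(q ∧ p), w
12. ¬p, w
Accessibility: uRu, uRv, vRv, vRw, wRw
Complete open branch: countermodel on a T-frame, so not valid in T, nor in K (the same frame is also a K-frame).
S4-tableau for the negation ¬(□(q ∧ p) → □□(q ∧ p)):
1. ¬(□(q ∧ p) → □□(q ∧ p)), u
2. □(q ∧ p), u
3. ¬□□(q ∧ p), u
4. q ∧ p, u
5. q, u
6. p, u
7. ¬□(q ∧ p), v
8. q ∧ p, v
9. q, v
10. p, v
11. ¬(q ∧ p), w
12. q ∧ p, w
13. q, w
14. p, w
15. ¬p, w
Accessibility: uRu, uRv, uRw, vRv, vRw, wRw
Branch closes: p and ¬p both at w.
Every branch closes (one shown): valid in S4, hence also in S5 (every theorem of S4 is a theorem of S5).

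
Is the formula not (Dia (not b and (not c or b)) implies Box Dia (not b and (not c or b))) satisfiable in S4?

1. not (Dia (not b and (not c or b)) implies Box Dia (not b and (not c or b))), w0
2. Dia (not b and (not c or b)), w0   [neg-implies-rule on 1]
3. not Box Dia (not b and (not c or b)), w0   [neg-implies-rule on 1]
4. not b and (not c or b), w1   [Dia-rule on 2: fresh world w1, w0Rw1]
5. not b, w1   [and-rule on 4]
6. not c or b, w1   [and-rule on 4]
7. not c, w1   [or-rule on 6 (branches; this branch)]
8. not Dia (not b and (not c or b)), w2   [neg-Box-rule on 3: fresh world w2, w0Rw2]
9. not (not b and (not c or b)), w2   [neg-Dia-rule on 8 via w2Rw2]
10. not (not c or b), w2   [neg-and-rule on 9 (branches; this branch)]
11. c, w2   [neg-or-rule on 10]
12. not b, w2   [neg-or-rule on 10]
Accessibility: w0Rw0, w0Rw1, w0Rw2, w1Rw1, w2Rw2

Satisfiable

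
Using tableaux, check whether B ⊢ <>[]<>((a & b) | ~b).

Tableau for the negation ~<>[]<>((a & b) | ~b):
1. ~<>[]<>((a & b) | ~b), 0
2. ~[]<>((a & b) | ~b), 0
3. ~<>((a & b) | ~b), 1
4. ~[]<>((a & b) | ~b), 1
5. ~((a & b) | ~b), 0
6. ~(a & b), 0
7. b, 0
8. ~((a & b) | ~b), 1
9. ~(a & b), 1
10. b, 1
11. ~a, 0
12. ~a, 1
13. ~<>((a & b) | ~b), 2
14. ~((a & b) | ~b), 2
15. ~(a & b), 2
16. b, 2
17. ~a, 2
Accessibility: 0R0, 0R1, 1R0, 1R1, 1R2, 2R1, 2R2
The negation has an open branch (countermodel exists).

Not valid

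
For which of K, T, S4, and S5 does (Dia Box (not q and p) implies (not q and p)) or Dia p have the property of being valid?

T, S4, S5

T-tableau for the negation not ((Dia Box (not q and p) implies (not q and p)) or Dia p):
1. not ((Dia Box (not q and p) implies (not q and p)) or Dia p), w0
2. not (Dia Box (not q and p) implies (not q and p)), w0
3. not Dia p, w0
4. Dia Box (not q and p), w0
5. not (not q and p), w0
6. not p, w0
7. Box (not q and p), w1
8. not p, w1
9. not q and p, w1
10. not q, w1
11. p, w1
Accessibility: w0Rw0, w0Rw1, w1Rw1
Branch closes: p and not p both at w1.
Every branch closes (one shown): valid in T, hence also in S4, S5 (every theorem of T is a theorem of S4 and S5).
K-tableau for the negation not ((Dia Box (not q and p) implies (not q and p)) or Dia p):
1. not ((Dia Box (not q and p) implies (not q and p)) or Dia p), w0
2. not (Dia Box (not q and p) implies (not q and p)), w0
3. not Dia p, w0
4. Dia Box (not q and p), w0
5. not (not q and p), w0
6. not p, w0
7. Box (not q and p), w1
8. not p, w1
Accessibility: w0Rw1
Complete open branch: countermodel on a K-frame, so not valid in K.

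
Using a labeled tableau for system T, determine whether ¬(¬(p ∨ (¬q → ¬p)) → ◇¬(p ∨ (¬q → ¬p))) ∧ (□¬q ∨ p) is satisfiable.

Unsatisfiable

1. ¬(¬(p ∨ (¬q → ¬p)) → ◇¬(p ∨ (¬q → ¬p))) ∧ (□¬q ∨ p), 0
2. ¬(¬(p ∨ (¬q → ¬p)) → ◇¬(p ∨ (¬q → ¬p))), 0   [∧-rule on 1]
3. □¬q ∨ p, 0   [∧-rule on 1]
4. ¬(p ∨ (¬q → ¬p)), 0   [¬→-rule on 2]
5. ¬◇¬(p ∨ (¬q → ¬p)), 0   [¬→-rule on 2]
6. ¬p, 0   [¬∨-rule on 4]
7. ¬(¬q → ¬p), 0   [¬∨-rule on 4]
8. ¬q, 0   [¬→-rule on 7]
9. p, 0   [¬→-rule on 7]
Accessibility: 0R0
Branch closes: p and ¬p both at 0.
All branches of the tableau close; one closing branch shown above.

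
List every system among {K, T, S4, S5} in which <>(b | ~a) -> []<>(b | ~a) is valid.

S5

S5-tableau for the negation ~(<>(b | ~a) -> []<>(b | ~a)):
1. ~(<>(b | ~a) -> []<>(b | ~a)), u
2. <>(b | ~a), u
3. ~[]<>(b | ~a), u
4. b | ~a, v
5. ~a, v
6. ~<>(b | ~a), w
7. ~(b | ~a), u
8. ~b, u
9. a, u
10. ~(b | ~a), v
11. ~b, v
12. a, v
Accessibility: uRu, uRv, uRw, vRu, vRv, vRw, wRu, wRv, wRw
Branch closes: a and ~a both at v.
Every branch closes (one shown): valid in S5.
S4-tableau for the negation ~(<>(b | ~a) -> []<>(b | ~a)):
1. ~(<>(b | ~a) -> []<>(b | ~a)), u
2. <>(b | ~a), u
3. ~[]<>(b | ~a), u
4. b | ~a, v
5. ~a, v
6. ~<>(b | ~a), w
7. ~(b | ~a), w
8. ~b, w
9. a, w
Accessibility: uRu, uRv, uRw, vRv, wRw
Complete open branch: countermodel on an S4-frame, so not valid in S4, nor in K, T (the same frame is also a K-frame and a T-frame).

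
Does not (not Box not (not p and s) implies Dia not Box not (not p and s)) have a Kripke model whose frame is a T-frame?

1. not (not Box not (not p and s) implies Dia not Box not (not p and s)), 0
2. not Box not (not p and s), 0   [neg-implies-rule on 1]
3. not Dia not Box not (not p and s), 0   [neg-implies-rule on 1]
4. Box not (not p and s), 0   [neg-Dia-rule on 3 via 0R0]
5. not (not p and s), 0   [Box-rule on 4 via 0R0]
6. not s, 0   [neg-and-rule on 5 (branches; this branch)]
7. not p and s, 1   [neg-Box-rule on 2: fresh world 1, 0R1]
8. not p, 1   [and-rule on 7]
9. s, 1   [and-rule on 7]
10. Box not (not p and s), 1   [neg-Dia-rule on 3 via 0R1]
11. not (not p and s), 1   [Box-rule on 4 via 0R1]
12. not s, 1   [neg-and-rule on 11 (branches; this branch)]
Accessibility: 0R0, 0R1, 1R1
Branch closes: s and not s both at 1.
All branches of the tableau close; one closing branch shown above.

Unsatisfiable (every branch closes)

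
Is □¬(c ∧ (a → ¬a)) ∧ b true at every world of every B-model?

Tableau for the negation ¬(□¬(c ∧ (a → ¬a)) ∧ b):
1. ¬(□¬(c ∧ (a → ¬a)) ∧ b), w0
2. ¬b, w0   [¬∧-rule on 1 (branches; this branch)]
Accessibility: w0Rw0
The negation has an open branch (countermodel exists).

No, not valid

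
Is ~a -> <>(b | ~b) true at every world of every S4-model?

Tableau for the negation ~(~a -> <>(b | ~b)):
1. ~(~a -> <>(b | ~b)), w0
2. ~a, w0
3. ~<>(b | ~b), w0
4. ~(b | ~b), w0
5. ~b, w0
6. b, w0
Accessibility: w0Rw0
Branch closes: b and ~b both at w0.
Every branch of the negation's tableau closes; the branch above is one of them.

Valid in S4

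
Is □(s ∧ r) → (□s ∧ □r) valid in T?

Tableau for the negation ¬(□(s ∧ r) → (□s ∧ □r)):
1. ¬(□(s ∧ r) → (□s ∧ □r)), 0
2. □(s ∧ r), 0   [¬→-rule on 1]
3. ¬(□s ∧ □r), 0   [¬→-rule on 1]
4. s ∧ r, 0   [□-rule on 2 via 0R0]
5. s, 0   [∧-rule on 4]
6. r, 0   [∧-rule on 4]
7. ¬□r, 0   [¬∧-rule on 3 (branches; this branch)]
8. ¬r, 1   [¬□-rule on 7: fresh world 1, 0R1]
9. s ∧ r, 1   [□-rule on 2 via 0R1]
10. s, 1   [∧-rule on 9]
11. r, 1   [∧-rule on 9]
Accessibility: 0R0, 0R1, 1R1
Branch closes: r and ¬r both at 1.
All branches of the negation close; one closing branch shown above.

Yes, valid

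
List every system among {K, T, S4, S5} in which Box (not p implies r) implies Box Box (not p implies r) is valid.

S4, S5

T-tableau for the negation not (Box (not p implies r) implies Box Box (not p implies r)):
1. not (Box (not p implies r) implies Box Box (not p implies r)), w0
2. Box (not p implies r), w0
3. not Box Box (not p implies r), w0
4. not p implies r, w0
5. r, w0
6. not Box (not p implies r), w1
7. not p implies r, w1
8. r, w1
9. not (not p implies r), w2
10. not p, w2
11. not r, w2
Accessibility: w0Rw0, w0Rw1, w1Rw1, w1Rw2, w2Rw2
Complete open branch: countermodel on a T-frame, so not valid in T, nor in K (the same frame is also a K-frame).
S4-tableau for the negation not (Box (not p implies r) implies Box Box (not p implies r)):
1. not (Box (not p implies r) implies Box Box (not p implies r)), w0
2. Box (not p implies r), w0
3. not Box Box (not p implies r), w0
4. not p implies r, w0
5. r, w0
6. not Box (not p implies r), w1
7. not p implies r, w1
8. r, w1
9. not (not p implies r), w2
10. not p, w2
11. not r, w2
12. not p implies r, w2
13. r, w2
Accessibility: w0Rw0, w0Rw1, w0Rw2, w1Rw1, w1Rw2, w2Rw2
Branch closes: r and not r both at w2.
Every branch closes (one shown): valid in S4, hence also in S5 (every theorem of S4 is a theorem of S5).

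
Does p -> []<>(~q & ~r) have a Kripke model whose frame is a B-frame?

Yes, satisfiable

1. p -> []<>(~q & ~r), w0
2. []<>(~q & ~r), w0
3. <>(~q & ~r), w0
4. ~q & ~r, w1
5. ~q, w1
6. ~r, w1
7. <>(~q & ~r), w1
8. ~q & ~r, w2
9. ~q, w2
10. ~r, w2
Accessibility: w0Rw0, w0Rw1, w1Rw0, w1Rw1, w1Rw2, w2Rw1, w2Rw2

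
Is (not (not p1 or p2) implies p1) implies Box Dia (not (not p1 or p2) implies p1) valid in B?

Tableau for the negation not ((not (not p1 or p2) implies p1) implies Box Dia (not (not p1 or p2) implies p1)):
1. not ((not (not p1 or p2) implies p1) implies Box Dia (not (not p1 or p2) implies p1)), u
2. not (not p1 or p2) implies p1, u   [neg-implies-rule on 1]
3. not Box Dia (not (not p1 or p2) implies p1), u   [neg-implies-rule on 1]
4. not p1 or p2, u   [implies-rule on 2 (branches; this branch)]
5. p2, u   [or-rule on 4 (branches; this branch)]
6. not Dia (not (not p1 or p2) implies p1), v   [neg-Box-rule on 3: fresh world v, uRv]
7. not (not (not p1 or p2) implies p1), u   [neg-Dia-rule on 6 via vRu]
8. not (not p1 or p2), u   [neg-implies-rule on 7]
9. not p1, u   [neg-implies-rule on 7]
10. p1, u   [neg-or-rule on 8]
11. not p2, u   [neg-or-rule on 8]
Accessibility: uRu, uRv, vRu, vRv
Branch closes: p1 and not p1 both at u.
All branches of the negation close; one closing branch shown above.

Valid in B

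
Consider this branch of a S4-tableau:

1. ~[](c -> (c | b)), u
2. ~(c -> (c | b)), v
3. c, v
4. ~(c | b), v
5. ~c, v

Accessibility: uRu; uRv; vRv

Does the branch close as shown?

Closed

Both c and ~c appear at v.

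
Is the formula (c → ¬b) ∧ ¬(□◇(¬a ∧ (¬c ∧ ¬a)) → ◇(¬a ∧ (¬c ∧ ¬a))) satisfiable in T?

Unsatisfiable

1. (c → ¬b) ∧ ¬(□◇(¬a ∧ (¬c ∧ ¬a)) → ◇(¬a ∧ (¬c ∧ ¬a))), 0
2. c → ¬b, 0
3. ¬(□◇(¬a ∧ (¬c ∧ ¬a)) → ◇(¬a ∧ (¬c ∧ ¬a))), 0
4. □◇(¬a ∧ (¬c ∧ ¬a)), 0
5. ¬◇(¬a ∧ (¬c ∧ ¬a)), 0
6. ◇(¬a ∧ (¬c ∧ ¬a)), 0
7. ¬(¬a ∧ (¬c ∧ ¬a)), 0
8. ¬b, 0
9. ¬(¬c ∧ ¬a), 0
10. a, 0
11. ¬a ∧ (¬c ∧ ¬a), 1
12. ¬a, 1
13. ¬c ∧ ¬a, 1
14. ¬c, 1
15. ◇(¬a ∧ (¬c ∧ ¬a)), 1
16. ¬(¬a ∧ (¬c ∧ ¬a)), 1
17. ¬(¬c ∧ ¬a), 1
18. a, 1
Accessibility: 0R0, 0R1, 1R1
Branch closes: a and ¬a both at 1.
All branches of the tableau close; one closing branch shown above.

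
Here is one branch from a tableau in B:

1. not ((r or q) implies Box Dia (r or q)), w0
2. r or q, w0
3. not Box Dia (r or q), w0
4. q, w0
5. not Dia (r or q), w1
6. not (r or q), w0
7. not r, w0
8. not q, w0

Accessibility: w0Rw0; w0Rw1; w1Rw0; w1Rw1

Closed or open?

Yes, closed

Both q and not q appear at w0.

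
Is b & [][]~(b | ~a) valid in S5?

Invalid (countermodel exists)

Tableau for the negation ~(b & [][]~(b | ~a)):
1. ~(b & [][]~(b | ~a)), w0
2. ~[][]~(b | ~a), w0
3. ~[]~(b | ~a), w1
4. b | ~a, w2
5. ~a, w2
Accessibility: w0Rw0, w0Rw1, w0Rw2, w1Rw0, w1Rw1, w1Rw2, w2Rw0, w2Rw1, w2Rw2
The negation has an open branch (countermodel exists).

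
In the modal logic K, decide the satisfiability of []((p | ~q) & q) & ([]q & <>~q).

Unsatisfiable (every branch closes)

1. []((p | ~q) & q) & ([]q & <>~q), u
2. []((p | ~q) & q), u
3. []q & <>~q, u
4. []q, u
5. <>~q, u
6. ~q, v
7. (p | ~q) & q, v
8. p | ~q, v
9. q, v
Accessibility: uRv
Branch closes: q and ~q both at v.
Every branch closes; the branch above is one of them.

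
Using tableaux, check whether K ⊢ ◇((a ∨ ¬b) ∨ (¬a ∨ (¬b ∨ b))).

Invalid (countermodel exists)

Tableau for the negation ¬◇((a ∨ ¬b) ∨ (¬a ∨ (¬b ∨ b))):
1. ¬◇((a ∨ ¬b) ∨ (¬a ∨ (¬b ∨ b))), 0
The negation has an open branch (countermodel exists).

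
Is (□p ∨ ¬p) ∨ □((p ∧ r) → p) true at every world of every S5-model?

Tableau for the negation ¬((□p ∨ ¬p) ∨ □((p ∧ r) → p)):
1. ¬((□p ∨ ¬p) ∨ □((p ∧ r) → p)), 0
2. ¬(□p ∨ ¬p), 0
3. ¬□((p ∧ r) → p), 0
4. ¬□p, 0
5. p, 0
6. ¬((p ∧ r) → p), 1
7. p ∧ r, 1
8. ¬p, 1
9. p, 1
10. r, 1
Accessibility: 0R0, 0R1, 1R0, 1R1
Branch closes: p and ¬p both at 1.
All branches of the negation close; one closing branch shown above.

Valid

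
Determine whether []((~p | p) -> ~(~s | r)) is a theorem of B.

Tableau for the negation ~[]((~p | p) -> ~(~s | r)):
1. ~[]((~p | p) -> ~(~s | r)), 0
2. ~((~p | p) -> ~(~s | r)), 1   [~[]-rule on 1: fresh world 1, 0R1]
3. ~p | p, 1   [~->-rule on 2]
4. ~s | r, 1   [~->-rule on 2]
5. p, 1   [|-rule on 3 (branches; this branch)]
6. r, 1   [|-rule on 4 (branches; this branch)]
Accessibility: 0R0, 0R1, 1R0, 1R1
The negation has an open branch (countermodel exists).

Invalid (countermodel exists)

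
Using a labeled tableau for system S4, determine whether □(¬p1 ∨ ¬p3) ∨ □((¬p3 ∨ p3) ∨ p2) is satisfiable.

1. □(¬p1 ∨ ¬p3) ∨ □((¬p3 ∨ p3) ∨ p2), w0
2. □((¬p3 ∨ p3) ∨ p2), w0
3. (¬p3 ∨ p3) ∨ p2, w0
4. p2, w0
Accessibility: w0Rw0

Satisfiable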